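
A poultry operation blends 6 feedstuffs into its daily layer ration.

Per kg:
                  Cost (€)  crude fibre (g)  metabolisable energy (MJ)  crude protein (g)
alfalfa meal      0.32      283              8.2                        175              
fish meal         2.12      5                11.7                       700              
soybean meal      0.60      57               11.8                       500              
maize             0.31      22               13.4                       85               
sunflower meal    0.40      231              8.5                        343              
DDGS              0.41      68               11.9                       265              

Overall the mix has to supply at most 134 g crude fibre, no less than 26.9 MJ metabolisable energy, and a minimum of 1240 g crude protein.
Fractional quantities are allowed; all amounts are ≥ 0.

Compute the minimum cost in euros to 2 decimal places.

€1.61

Set it up as a linear program. Let x1 = kg of alfalfa meal, x2 = kg of fish meal, x3 = kg of soybean meal, x4 = kg of maize, x5 = kg of sunflower meal, x6 = kg of DDGS.
Minimise 0.32x1 + 2.12x2 + 0.6x3 + 0.31x4 + 0.4x5 + 0.41x6 subject to:
  283x1 + 5x2 + 57x3 + 22x4 + 231x5 + 68x6 ≤ 134   (crude fibre)
  8.2x1 + 11.7x2 + 11.8x3 + 13.4x4 + 8.5x5 + 11.9x6 ≥ 26.9   (metabolisable energy)
  175x1 + 700x2 + 500x3 + 85x4 + 343x5 + 265x6 ≥ 1240   (crude protein)
  x1, x2, x3, x4, x5, x6 ≥ 0.
The minimum-cost mix takes nothing from alfalfa meal, maize, sunflower meal, DDGS — only fish meal, soybean meal. There the crude fibre and crude protein constraints are tight.
That vertex is x2 = 0.0984, x3 = 2.342.
Hence cost = 2.12·0.0984 + 0.6·2.342 = €1.6138.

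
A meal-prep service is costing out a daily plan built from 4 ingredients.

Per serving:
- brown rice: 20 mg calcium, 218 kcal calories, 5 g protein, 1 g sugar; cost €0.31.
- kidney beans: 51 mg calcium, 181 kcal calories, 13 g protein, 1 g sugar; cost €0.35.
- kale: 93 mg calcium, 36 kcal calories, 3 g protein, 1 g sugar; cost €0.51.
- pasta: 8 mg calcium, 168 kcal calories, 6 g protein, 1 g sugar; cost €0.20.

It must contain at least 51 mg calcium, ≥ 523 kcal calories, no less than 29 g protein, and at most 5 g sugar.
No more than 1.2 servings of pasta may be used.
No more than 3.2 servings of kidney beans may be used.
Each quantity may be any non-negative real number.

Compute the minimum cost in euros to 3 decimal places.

€0.848

Let x1 = servings of brown rice, x2 = servings of kidney beans, x3 = servings of kale, x4 = servings of pasta.
min 0.31x1 + 0.35x2 + 0.51x3 + 0.2x4 subject to:
  20x1 + 51x2 + 93x3 + 8x4 ≥ 51   (calcium)
  218x1 + 181x2 + 36x3 + 168x4 ≥ 523   (calories)
  5x1 + 13x2 + 3x3 + 6x4 ≥ 29   (protein)
  1x1 + 1x2 + 1x3 + 1x4 ≤ 5   (sugar)
  x4 ≤ 1.2
  x2 ≤ 3.2
  x1, x2, x3, x4 ≥ 0.
The optimal basis is {brown rice, kidney beans, pasta}; kale drops out. Binding constraints: calories, protein, the pasta cap.
Solving gives x1 = 0.1205, x2 = 1.631, x4 = 1.2.
Total cost: 0.31·0.1205 + 0.35·1.631 + 0.2·1.2 = 0.84821.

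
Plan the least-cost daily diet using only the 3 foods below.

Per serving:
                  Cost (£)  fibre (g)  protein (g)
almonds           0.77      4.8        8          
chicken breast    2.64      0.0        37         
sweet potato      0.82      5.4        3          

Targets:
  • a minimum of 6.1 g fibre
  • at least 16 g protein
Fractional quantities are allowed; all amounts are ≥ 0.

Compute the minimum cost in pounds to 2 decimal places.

This is a linear program. Let x1 = servings of almonds, x2 = servings of chicken breast, x3 = servings of sweet potato.
Minimise 0.77x1 + 2.64x2 + 0.82x3 subject to:
  4.8x1 + 5.4x3 ≥ 6.1   (fibre)
  8x1 + 37x2 + 3x3 ≥ 16   (protein)
  x1, x2, x3 ≥ 0.
The optimal basis is {almonds, chicken breast}; sweet potato drops out. The fibre and protein requirements are met with equality.
Optimal quantities: almonds = 1.271 servings, chicken breast = 0.1577 servings.
Objective = 0.77·1.271 + 2.64·0.1577 = 1.394998.

£1.39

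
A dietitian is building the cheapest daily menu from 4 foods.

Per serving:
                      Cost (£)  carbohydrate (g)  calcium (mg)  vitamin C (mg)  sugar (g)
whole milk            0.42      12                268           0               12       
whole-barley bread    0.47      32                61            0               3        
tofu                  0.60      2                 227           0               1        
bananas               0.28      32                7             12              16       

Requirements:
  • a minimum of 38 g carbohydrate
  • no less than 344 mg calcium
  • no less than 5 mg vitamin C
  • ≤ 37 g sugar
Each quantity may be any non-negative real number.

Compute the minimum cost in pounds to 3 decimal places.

£0.731

This is a linear program. Let x1 = servings of whole milk, x2 = servings of whole-barley bread, x3 = servings of tofu, x4 = servings of bananas.
min 0.42x1 + 0.47x2 + 0.6x3 + 0.28x4 subject to:
  12x1 + 32x2 + 2x3 + 32x4 ≥ 38   (carbohydrate)
  268x1 + 61x2 + 227x3 + 7x4 ≥ 344   (calcium)
  12x4 ≥ 5   (vitamin C)
  12x1 + 3x2 + 1x3 + 16x4 ≤ 37   (sugar)
  x1, x2, x3, x4 ≥ 0.
The minimum-cost mix takes nothing from whole-barley bread, tofu — only whole milk, bananas. Binding constraints: carbohydrate and calcium.
That vertex is x1 = 1.265, x4 = 0.7131.
Cost = 0.42·1.265 + 0.28·0.7131 = 0.73097.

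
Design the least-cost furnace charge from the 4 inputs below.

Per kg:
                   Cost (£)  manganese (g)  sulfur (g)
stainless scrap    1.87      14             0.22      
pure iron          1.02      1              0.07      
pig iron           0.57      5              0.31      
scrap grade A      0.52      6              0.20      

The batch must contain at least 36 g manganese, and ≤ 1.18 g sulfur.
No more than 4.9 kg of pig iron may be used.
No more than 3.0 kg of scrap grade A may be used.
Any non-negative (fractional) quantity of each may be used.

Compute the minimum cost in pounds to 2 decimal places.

£3.84

Treat it as an LP. Let x1 = kg of stainless scrap, x2 = kg of pure iron, x3 = kg of pig iron, x4 = kg of scrap grade A.
min 1.87x1 + 1.02x2 + 0.57x3 + 0.52x4 with:
  14x1 + 1x2 + 5x3 + 6x4 ≥ 36   (manganese)
  0.22x1 + 0.07x2 + 0.31x3 + 0.2x4 ≤ 1.18   (sulfur)
  x3 ≤ 4.9
  x4 ≤ 3
  x1, x2, x3, x4 ≥ 0.
The optimal basis is {stainless scrap, pig iron, scrap grade A}; pure iron drops out. Binding constraints: manganese, sulfur, the scrap grade A cap.
That vertex is x1 = 0.8272, x3 = 1.284, x4 = 3.
Total cost: 1.87·0.8272 + 0.57·1.284 + 0.52·3 = 3.8387.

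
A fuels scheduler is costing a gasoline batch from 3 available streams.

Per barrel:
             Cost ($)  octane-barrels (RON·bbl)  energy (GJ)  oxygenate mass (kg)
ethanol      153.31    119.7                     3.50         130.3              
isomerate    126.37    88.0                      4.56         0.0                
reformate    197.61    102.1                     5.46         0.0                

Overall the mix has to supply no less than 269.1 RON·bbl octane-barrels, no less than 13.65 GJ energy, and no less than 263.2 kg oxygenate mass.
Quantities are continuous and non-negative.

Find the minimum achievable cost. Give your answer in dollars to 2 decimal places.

Treat it as an LP. Let x1 = barrels of ethanol, x2 = barrels of isomerate, x3 = barrels of reformate.
Minimize 153.31x1 + 126.37x2 + 197.61x3 s.t.:
  119.7x1 + 88x2 + 102.1x3 ≥ 269.1   (octane-barrels)
  3.5x1 + 4.56x2 + 5.46x3 ≥ 13.65   (energy)
  130.3x1 ≥ 263.2   (oxygenate mass)
  x1, x2, x3 ≥ 0.
The optimal basis is {ethanol, isomerate}; reformate drops out. The energy and oxygenate mass requirements are met with equality.
Solving gives x1 = 2.01995, x2 = 1.44302.
Hence cost = 153.31·2.01995 + 126.37·1.44302 = $492.0330.

$492.03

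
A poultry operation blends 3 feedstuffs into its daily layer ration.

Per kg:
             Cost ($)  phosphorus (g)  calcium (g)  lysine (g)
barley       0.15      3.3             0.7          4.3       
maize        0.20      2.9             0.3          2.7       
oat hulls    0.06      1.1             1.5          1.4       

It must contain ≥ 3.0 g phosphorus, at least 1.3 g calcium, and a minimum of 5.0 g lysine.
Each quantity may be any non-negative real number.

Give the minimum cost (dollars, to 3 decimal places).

This is a linear program. Let x1 = kg of barley, x2 = kg of maize, x3 = kg of oat hulls.
Minimise 0.15x1 + 0.2x2 + 0.06x3 subject to:
  3.3x1 + 2.9x2 + 1.1x3 ≥ 3   (phosphorus)
  0.7x1 + 0.3x2 + 1.5x3 ≥ 1.3   (calcium)
  4.3x1 + 2.7x2 + 1.4x3 ≥ 5   (lysine)
  x1, x2, x3 ≥ 0.
The optimal basis is {barley, oat hulls}; maize drops out. Binding constraints: calcium and lysine.
Solving gives x1 = 1.038, x3 = 0.3821.
Cost = 0.15·1.038 + 0.06·0.3821 = 0.17863.

$0.179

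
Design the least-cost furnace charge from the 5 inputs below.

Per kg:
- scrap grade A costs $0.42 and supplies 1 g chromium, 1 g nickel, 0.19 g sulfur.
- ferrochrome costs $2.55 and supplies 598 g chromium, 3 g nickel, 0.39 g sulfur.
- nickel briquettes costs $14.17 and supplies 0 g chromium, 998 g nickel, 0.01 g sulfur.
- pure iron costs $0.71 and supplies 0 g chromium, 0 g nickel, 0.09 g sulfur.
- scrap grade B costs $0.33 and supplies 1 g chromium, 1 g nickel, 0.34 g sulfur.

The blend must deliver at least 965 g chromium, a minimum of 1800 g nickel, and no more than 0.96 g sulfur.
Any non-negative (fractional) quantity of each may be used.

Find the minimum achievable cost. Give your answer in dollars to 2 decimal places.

$29.60

Let x1 = kg of scrap grade A, x2 = kg of ferrochrome, x3 = kg of nickel briquettes, x4 = kg of pure iron, x5 = kg of scrap grade B.
Minimize 0.42x1 + 2.55x2 + 14.17x3 + 0.71x4 + 0.33x5 subject to:
  1x1 + 598x2 + 1x5 ≥ 965   (chromium)
  1x1 + 3x2 + 998x3 + 1x5 ≥ 1800   (nickel)
  0.19x1 + 0.39x2 + 0.01x3 + 0.09x4 + 0.34x5 ≤ 0.96   (sulfur)
  x1, x2, x3, x4, x5 ≥ 0.
The cheapest feasible vertex uses only ferrochrome, nickel briquettes; scrap grade A, pure iron, scrap grade B are not used. There the chromium and nickel constraints are tight.
So ferrochrome = 1.6137 kg, nickel briquettes = 1.7988 kg.
Cost = 2.55·1.6137 + 14.17·1.7988 = 29.6039.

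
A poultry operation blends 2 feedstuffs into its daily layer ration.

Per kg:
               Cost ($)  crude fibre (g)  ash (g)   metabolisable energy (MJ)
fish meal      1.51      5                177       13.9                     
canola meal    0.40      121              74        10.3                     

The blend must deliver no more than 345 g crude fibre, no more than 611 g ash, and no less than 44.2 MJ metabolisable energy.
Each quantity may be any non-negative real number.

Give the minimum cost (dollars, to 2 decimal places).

Set it up as a linear program. Let x1 = kg of fish meal, x2 = kg of canola meal.
Minimize 1.51x1 + 0.4x2 subject to:
  5x1 + 121x2 ≤ 345   (crude fibre)
  177x1 + 74x2 ≤ 611   (ash)
  13.9x1 + 10.3x2 ≥ 44.2   (metabolisable energy)
  x1, x2 ≥ 0.
Both inputs are positive at the optimum. There the crude fibre and metabolisable energy constraints are tight.
So fish meal = 1.101 kg, canola meal = 2.806 kg.
Objective = 1.51·1.101 + 0.4·2.806 = 2.7849.

$2.78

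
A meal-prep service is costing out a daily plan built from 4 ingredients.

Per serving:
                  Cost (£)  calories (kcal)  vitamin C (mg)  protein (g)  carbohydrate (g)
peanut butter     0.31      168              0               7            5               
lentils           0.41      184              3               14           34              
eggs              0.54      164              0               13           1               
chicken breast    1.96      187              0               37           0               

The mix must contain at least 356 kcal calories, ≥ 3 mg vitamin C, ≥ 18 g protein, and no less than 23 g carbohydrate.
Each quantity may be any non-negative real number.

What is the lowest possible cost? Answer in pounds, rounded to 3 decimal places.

£0.727

Let x1 = servings of peanut butter, x2 = servings of lentils, x3 = servings of eggs, x4 = servings of chicken breast.
Minimize 0.31x1 + 0.41x2 + 0.54x3 + 1.96x4 with:
  168x1 + 184x2 + 164x3 + 187x4 ≥ 356   (calories)
  3x2 ≥ 3   (vitamin C)
  7x1 + 14x2 + 13x3 + 37x4 ≥ 18   (protein)
  5x1 + 34x2 + 1x3 ≥ 23   (carbohydrate)
  x1, x2, x3, x4 ≥ 0.
At the optimum only peanut butter, lentils are positive (eggs, chicken breast = 0). Binding constraints: calories and vitamin C.
So peanut butter = 1.024 servings, lentils = 1 serving.
Objective = 0.31·1.024 + 0.41·1 = 0.72744.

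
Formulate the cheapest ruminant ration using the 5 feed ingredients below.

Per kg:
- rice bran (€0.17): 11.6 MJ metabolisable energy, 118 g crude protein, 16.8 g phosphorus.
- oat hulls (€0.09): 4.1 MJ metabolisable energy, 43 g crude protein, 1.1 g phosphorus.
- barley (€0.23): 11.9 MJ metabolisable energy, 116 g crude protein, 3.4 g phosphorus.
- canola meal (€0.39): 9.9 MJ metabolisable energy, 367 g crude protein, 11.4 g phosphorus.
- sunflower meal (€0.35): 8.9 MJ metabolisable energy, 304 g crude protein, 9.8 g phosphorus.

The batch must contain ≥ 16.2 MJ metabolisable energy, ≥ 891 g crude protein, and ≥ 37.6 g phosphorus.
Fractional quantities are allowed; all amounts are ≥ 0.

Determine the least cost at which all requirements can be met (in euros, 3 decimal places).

€0.981

This is a linear program. Let x1 = kg of rice bran, x2 = kg of oat hulls, x3 = kg of barley, x4 = kg of canola meal, x5 = kg of sunflower meal.
Minimize 0.17x1 + 0.09x2 + 0.23x3 + 0.39x4 + 0.35x5 subject to:
  11.6x1 + 4.1x2 + 11.9x3 + 9.9x4 + 8.9x5 ≥ 16.2   (metabolisable energy)
  118x1 + 43x2 + 116x3 + 367x4 + 304x5 ≥ 891   (crude protein)
  16.8x1 + 1.1x2 + 3.4x3 + 11.4x4 + 9.8x5 ≥ 37.6   (phosphorus)
  x1, x2, x3, x4, x5 ≥ 0.
The cheapest feasible vertex uses only rice bran, canola meal; oat hulls, barley, sunflower meal are not used. The crude protein and phosphorus requirements are met with equality.
Solving gives x1 = 0.7555, x4 = 2.185.
Total cost: 0.17·0.7555 + 0.39·2.185 = 0.98059.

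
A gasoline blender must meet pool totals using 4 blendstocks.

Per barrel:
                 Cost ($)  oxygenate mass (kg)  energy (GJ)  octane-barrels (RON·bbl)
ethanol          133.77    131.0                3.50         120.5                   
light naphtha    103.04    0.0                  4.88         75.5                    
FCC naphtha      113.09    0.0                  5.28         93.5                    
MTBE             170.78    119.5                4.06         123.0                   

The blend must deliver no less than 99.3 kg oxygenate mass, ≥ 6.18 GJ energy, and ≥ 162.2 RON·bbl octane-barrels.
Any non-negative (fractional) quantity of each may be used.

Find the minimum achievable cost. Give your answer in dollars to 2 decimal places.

$185.39

This is a linear program. Let x1 = barrels of ethanol, x2 = barrels of light naphtha, x3 = barrels of FCC naphtha, x4 = barrels of MTBE.
Minimise 133.77x1 + 103.04x2 + 113.09x3 + 170.78x4 with:
  131x1 + 119.5x4 ≥ 99.3   (oxygenate mass)
  3.5x1 + 4.88x2 + 5.28x3 + 4.06x4 ≥ 6.18   (energy)
  120.5x1 + 75.5x2 + 93.5x3 + 123x4 ≥ 162.2   (octane-barrels)
  x1, x2, x3, x4 ≥ 0.
The minimum-cost mix takes nothing from light naphtha, MTBE — only ethanol, FCC naphtha. Binding constraints: energy and octane-barrels.
That vertex is x1 = 0.901602, x3 = 0.572802.
Hence cost = 133.77·0.901602 + 113.09·0.572802 = $185.3855.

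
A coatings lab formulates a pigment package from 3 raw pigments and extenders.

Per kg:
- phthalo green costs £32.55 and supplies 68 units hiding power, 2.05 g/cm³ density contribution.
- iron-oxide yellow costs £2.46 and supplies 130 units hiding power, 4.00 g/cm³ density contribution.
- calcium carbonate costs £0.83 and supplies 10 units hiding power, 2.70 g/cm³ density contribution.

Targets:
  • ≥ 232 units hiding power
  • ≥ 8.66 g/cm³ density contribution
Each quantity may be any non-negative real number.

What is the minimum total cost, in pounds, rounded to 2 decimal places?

Let x1 = kg of phthalo green, x2 = kg of iron-oxide yellow, x3 = kg of calcium carbonate.
Minimize 32.55x1 + 2.46x2 + 0.83x3 s.t.:
  68x1 + 130x2 + 10x3 ≥ 232   (hiding power)
  2.05x1 + 4x2 + 2.7x3 ≥ 8.66   (density contribution)
  x1, x2, x3 ≥ 0.
The minimum-cost mix takes nothing from phthalo green — only iron-oxide yellow, calcium carbonate. There the hiding power and density contribution constraints are tight.
Optimal quantities: iron-oxide yellow = 1.736 kg, calcium carbonate = 0.636 kg.
Objective = 2.46·1.736 + 0.83·0.636 = 4.7984.

£4.80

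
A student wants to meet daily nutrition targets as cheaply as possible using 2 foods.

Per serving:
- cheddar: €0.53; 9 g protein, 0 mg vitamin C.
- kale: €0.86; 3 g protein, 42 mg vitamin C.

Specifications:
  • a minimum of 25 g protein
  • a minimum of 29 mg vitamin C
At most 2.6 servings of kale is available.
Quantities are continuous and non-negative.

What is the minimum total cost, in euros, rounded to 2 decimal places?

Let x1 = servings of cheddar, x2 = servings of kale.
Minimise 0.53x1 + 0.86x2 subject to:
  9x1 + 3x2 ≥ 25   (protein)
  42x2 ≥ 29   (vitamin C)
  x2 ≤ 2.6
  x1, x2 ≥ 0.
Both inputs are positive at the optimum. Binding constraints: protein and vitamin C.
So cheddar = 2.548 servings, kale = 0.6905 servings.
Objective = 0.53·2.548 + 0.86·0.6905 = 1.9443.

€1.94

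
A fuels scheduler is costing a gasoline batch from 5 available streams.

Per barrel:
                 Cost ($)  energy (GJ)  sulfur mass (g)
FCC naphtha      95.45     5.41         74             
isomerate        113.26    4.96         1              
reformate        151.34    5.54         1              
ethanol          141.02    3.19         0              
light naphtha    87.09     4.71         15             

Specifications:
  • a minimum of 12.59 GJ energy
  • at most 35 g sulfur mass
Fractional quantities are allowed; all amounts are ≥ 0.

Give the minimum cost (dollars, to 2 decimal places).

Let x1 = barrels of FCC naphtha, x2 = barrels of isomerate, x3 = barrels of reformate, x4 = barrels of ethanol, x5 = barrels of light naphtha.
Minimize 95.45x1 + 113.26x2 + 151.34x3 + 141.02x4 + 87.09x5 with:
  5.41x1 + 4.96x2 + 5.54x3 + 3.19x4 + 4.71x5 ≥ 12.59   (energy)
  74x1 + 1x2 + 1x3 + 15x5 ≤ 35   (sulfur mass)
  x1, x2, x3, x4, x5 ≥ 0.
At the optimum only isomerate, light naphtha are positive (FCC naphtha, reformate, ethanol = 0). Binding constraints: energy and sulfur mass.
Solving gives x2 = 0.34438, x5 = 2.3104.
Total cost: 113.26·0.34438 + 87.09·2.3104 = 240.2172.

$240.22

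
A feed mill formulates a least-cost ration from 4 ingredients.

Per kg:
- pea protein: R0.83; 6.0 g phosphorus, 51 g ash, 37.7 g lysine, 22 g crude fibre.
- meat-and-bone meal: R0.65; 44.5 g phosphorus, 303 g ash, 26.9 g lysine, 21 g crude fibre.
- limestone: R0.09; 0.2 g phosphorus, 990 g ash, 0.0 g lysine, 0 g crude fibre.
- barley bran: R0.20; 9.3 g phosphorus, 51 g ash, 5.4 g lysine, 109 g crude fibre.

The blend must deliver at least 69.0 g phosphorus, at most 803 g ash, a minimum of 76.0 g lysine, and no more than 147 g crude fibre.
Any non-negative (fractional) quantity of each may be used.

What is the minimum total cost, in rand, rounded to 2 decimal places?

Set it up as a linear program. Let x1 = kg of pea protein, x2 = kg of meat-and-bone meal, x3 = kg of limestone, x4 = kg of barley bran.
min 0.83x1 + 0.65x2 + 0.09x3 + 0.2x4 with:
  6x1 + 44.5x2 + 0.2x3 + 9.3x4 ≥ 69   (phosphorus)
  51x1 + 303x2 + 990x3 + 51x4 ≤ 803   (ash)
  37.7x1 + 26.9x2 + 5.4x4 ≥ 76   (lysine)
  22x1 + 21x2 + 109x4 ≤ 147   (crude fibre)
  x1, x2, x3, x4 ≥ 0.
The cheapest feasible vertex uses only pea protein, meat-and-bone meal; limestone, barley bran are not used. The phosphorus and lysine requirements are met with equality.
So pea protein = 1.006 kg, meat-and-bone meal = 1.415 kg.
Cost = 0.83·1.006 + 0.65·1.415 = 1.7547.

R1.75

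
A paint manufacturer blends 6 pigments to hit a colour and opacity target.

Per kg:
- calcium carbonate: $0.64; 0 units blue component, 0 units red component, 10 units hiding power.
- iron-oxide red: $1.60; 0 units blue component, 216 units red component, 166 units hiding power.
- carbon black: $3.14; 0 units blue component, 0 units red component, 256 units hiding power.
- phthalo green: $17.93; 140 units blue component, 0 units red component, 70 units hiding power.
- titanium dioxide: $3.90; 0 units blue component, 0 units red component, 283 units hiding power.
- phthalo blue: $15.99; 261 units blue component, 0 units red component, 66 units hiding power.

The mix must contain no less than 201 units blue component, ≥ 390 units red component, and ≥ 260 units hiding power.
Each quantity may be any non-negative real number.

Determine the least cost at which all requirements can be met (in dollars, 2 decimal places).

This is a linear program. Let x1 = kg of calcium carbonate, x2 = kg of iron-oxide red, x3 = kg of carbon black, x4 = kg of phthalo green, x5 = kg of titanium dioxide, x6 = kg of phthalo blue.
Minimize 0.64x1 + 1.6x2 + 3.14x3 + 17.93x4 + 3.9x5 + 15.99x6 s.t.:
  140x4 + 261x6 ≥ 201   (blue component)
  216x2 ≥ 390   (red component)
  10x1 + 166x2 + 256x3 + 70x4 + 283x5 + 66x6 ≥ 260   (hiding power)
  x1, x2, x3, x4, x5, x6 ≥ 0.
The minimum-cost mix takes nothing from calcium carbonate, carbon black, phthalo green, titanium dioxide — only iron-oxide red, phthalo blue. Binding constraints: blue component and red component.
Optimal quantities: iron-oxide red = 1.806 kg, phthalo blue = 0.7701 kg.
Hence cost = 1.6·1.806 + 15.99·0.7701 = $15.2035.

$15.20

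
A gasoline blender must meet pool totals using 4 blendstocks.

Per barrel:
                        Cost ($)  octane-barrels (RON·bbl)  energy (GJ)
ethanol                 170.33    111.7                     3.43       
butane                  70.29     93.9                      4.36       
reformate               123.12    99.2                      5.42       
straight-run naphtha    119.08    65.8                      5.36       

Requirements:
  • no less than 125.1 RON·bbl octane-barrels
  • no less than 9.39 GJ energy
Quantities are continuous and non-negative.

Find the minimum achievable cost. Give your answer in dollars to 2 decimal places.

Let x1 = barrels of ethanol, x2 = barrels of butane, x3 = barrels of reformate, x4 = barrels of straight-run naphtha.
Minimize 170.33x1 + 70.29x2 + 123.12x3 + 119.08x4 s.t.:
  111.7x1 + 93.9x2 + 99.2x3 + 65.8x4 ≥ 125.1   (octane-barrels)
  3.43x1 + 4.36x2 + 5.42x3 + 5.36x4 ≥ 9.39   (energy)
  x1, x2, x3, x4 ≥ 0.
The optimal basis is {butane}; ethanol, reformate, straight-run naphtha drop out. The energy requirement is met with equality.
So butane = 2.1537 barrels.
Hence cost = 70.29·2.1537 = $151.3836.

$151.38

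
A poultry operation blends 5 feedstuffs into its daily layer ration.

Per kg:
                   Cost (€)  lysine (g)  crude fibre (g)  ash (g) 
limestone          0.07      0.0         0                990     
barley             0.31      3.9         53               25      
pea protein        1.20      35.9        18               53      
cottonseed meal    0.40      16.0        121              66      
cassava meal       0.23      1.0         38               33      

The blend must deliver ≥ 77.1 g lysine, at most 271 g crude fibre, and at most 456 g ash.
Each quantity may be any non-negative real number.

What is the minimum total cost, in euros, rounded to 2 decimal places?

€2.30

Let x1 = kg of limestone, x2 = kg of barley, x3 = kg of pea protein, x4 = kg of cottonseed meal, x5 = kg of cassava meal.
Minimize 0.07x1 + 0.31x2 + 1.2x3 + 0.4x4 + 0.23x5 s.t.:
  3.9x2 + 35.9x3 + 16x4 + 1x5 ≥ 77.1   (lysine)
  53x2 + 18x3 + 121x4 + 38x5 ≤ 271   (crude fibre)
  990x1 + 25x2 + 53x3 + 66x4 + 33x5 ≤ 456   (ash)
  x1, x2, x3, x4, x5 ≥ 0.
The cheapest feasible vertex uses only pea protein, cottonseed meal; limestone, barley, cassava meal are not used. There the lysine and crude fibre constraints are tight.
So pea protein = 1.231 kg, cottonseed meal = 2.057 kg.
Total cost: 1.2·1.231 + 0.4·2.057 = 2.3000.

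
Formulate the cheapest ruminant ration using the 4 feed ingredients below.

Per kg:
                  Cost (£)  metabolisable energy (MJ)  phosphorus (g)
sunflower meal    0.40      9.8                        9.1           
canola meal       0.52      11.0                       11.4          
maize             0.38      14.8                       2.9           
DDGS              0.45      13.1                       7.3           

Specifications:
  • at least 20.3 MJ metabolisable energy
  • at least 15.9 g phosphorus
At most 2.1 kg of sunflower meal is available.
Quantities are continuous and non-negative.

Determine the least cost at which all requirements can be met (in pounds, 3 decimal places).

£0.768

Let x1 = kg of sunflower meal, x2 = kg of canola meal, x3 = kg of maize, x4 = kg of DDGS.
Minimise 0.4x1 + 0.52x2 + 0.38x3 + 0.45x4 with:
  9.8x1 + 11x2 + 14.8x3 + 13.1x4 ≥ 20.3   (metabolisable energy)
  9.1x1 + 11.4x2 + 2.9x3 + 7.3x4 ≥ 15.9   (phosphorus)
  x1 ≤ 2.1
  x1, x2, x3, x4 ≥ 0.
The optimal basis is {sunflower meal, maize}; canola meal, DDGS drop out. The metabolisable energy and phosphorus requirements are met with equality.
Optimal quantities: sunflower meal = 1.661 kg, maize = 0.2721 kg.
Total cost: 0.4·1.661 + 0.38·0.2721 = 0.76780.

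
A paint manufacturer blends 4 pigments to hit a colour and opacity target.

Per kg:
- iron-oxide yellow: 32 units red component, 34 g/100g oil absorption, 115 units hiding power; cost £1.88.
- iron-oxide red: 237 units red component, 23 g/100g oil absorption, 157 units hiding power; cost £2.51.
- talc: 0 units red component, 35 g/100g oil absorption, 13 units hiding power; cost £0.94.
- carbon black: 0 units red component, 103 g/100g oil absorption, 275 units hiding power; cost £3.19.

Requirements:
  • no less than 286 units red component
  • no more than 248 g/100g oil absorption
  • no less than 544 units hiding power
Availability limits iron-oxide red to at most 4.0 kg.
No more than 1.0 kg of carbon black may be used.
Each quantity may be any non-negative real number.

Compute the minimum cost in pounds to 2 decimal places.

£7.49

Let x1 = kg of iron-oxide yellow, x2 = kg of iron-oxide red, x3 = kg of talc, x4 = kg of carbon black.
min 1.88x1 + 2.51x2 + 0.94x3 + 3.19x4 subject to:
  32x1 + 237x2 ≥ 286   (red component)
  34x1 + 23x2 + 35x3 + 103x4 ≤ 248   (oil absorption)
  115x1 + 157x2 + 13x3 + 275x4 ≥ 544   (hiding power)
  x2 ≤ 4
  x4 ≤ 1
  x1, x2, x3, x4 ≥ 0.
At the optimum only iron-oxide red, carbon black are positive (iron-oxide yellow, talc = 0). The hiding power and the carbon black cap requirements are met with equality.
Optimal quantities: iron-oxide red = 1.713 kg, carbon black = 1 kg.
Hence cost = 2.51·1.713 + 3.19·1 = £7.4896.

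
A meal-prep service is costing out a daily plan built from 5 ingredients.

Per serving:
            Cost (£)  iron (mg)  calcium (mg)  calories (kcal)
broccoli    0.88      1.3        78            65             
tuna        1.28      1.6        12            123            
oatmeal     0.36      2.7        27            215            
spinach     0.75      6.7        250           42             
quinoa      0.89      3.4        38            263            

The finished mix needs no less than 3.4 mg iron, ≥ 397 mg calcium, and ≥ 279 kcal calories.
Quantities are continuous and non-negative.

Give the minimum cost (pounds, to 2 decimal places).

£1.47

Let x1 = servings of broccoli, x2 = servings of tuna, x3 = servings of oatmeal, x4 = servings of spinach, x5 = servings of quinoa.
min 0.88x1 + 1.28x2 + 0.36x3 + 0.75x4 + 0.89x5 s.t.:
  1.3x1 + 1.6x2 + 2.7x3 + 6.7x4 + 3.4x5 ≥ 3.4   (iron)
  78x1 + 12x2 + 27x3 + 250x4 + 38x5 ≥ 397   (calcium)
  65x1 + 123x2 + 215x3 + 42x4 + 263x5 ≥ 279   (calories)
  x1, x2, x3, x4, x5 ≥ 0.
The minimum-cost mix takes nothing from broccoli, tuna, quinoa — only oatmeal, spinach. The calcium and calories requirements are met with equality.
So oatmeal = 1.009 servings, spinach = 1.479 servings.
Hence cost = 0.36·1.009 + 0.75·1.479 = £1.4725.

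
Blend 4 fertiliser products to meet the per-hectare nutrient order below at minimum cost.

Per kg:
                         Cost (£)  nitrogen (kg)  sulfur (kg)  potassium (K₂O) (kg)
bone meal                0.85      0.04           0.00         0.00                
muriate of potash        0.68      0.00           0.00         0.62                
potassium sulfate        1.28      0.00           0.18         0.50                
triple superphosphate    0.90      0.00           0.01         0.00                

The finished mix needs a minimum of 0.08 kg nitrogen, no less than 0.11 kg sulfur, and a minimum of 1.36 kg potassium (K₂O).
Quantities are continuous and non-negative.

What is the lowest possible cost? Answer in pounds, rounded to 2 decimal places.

£3.64

Let x1 = kg of bone meal, x2 = kg of muriate of potash, x3 = kg of potassium sulfate, x4 = kg of triple superphosphate.
Minimize 0.85x1 + 0.68x2 + 1.28x3 + 0.9x4 with:
  0.04x1 ≥ 0.08   (nitrogen)
  0.18x3 + 0.01x4 ≥ 0.11   (sulfur)
  0.62x2 + 0.5x3 ≥ 1.36   (potassium (K₂O))
  x1, x2, x3, x4 ≥ 0.
The cheapest feasible vertex uses only bone meal, muriate of potash, potassium sulfate; triple superphosphate is not used. There the nitrogen, sulfur, potassium (K₂O) constraints are tight.
Solving gives x1 = 2, x2 = 1.701, x3 = 0.6111.
Objective = 0.85·2 + 0.68·1.701 + 1.28·0.6111 = 3.6389.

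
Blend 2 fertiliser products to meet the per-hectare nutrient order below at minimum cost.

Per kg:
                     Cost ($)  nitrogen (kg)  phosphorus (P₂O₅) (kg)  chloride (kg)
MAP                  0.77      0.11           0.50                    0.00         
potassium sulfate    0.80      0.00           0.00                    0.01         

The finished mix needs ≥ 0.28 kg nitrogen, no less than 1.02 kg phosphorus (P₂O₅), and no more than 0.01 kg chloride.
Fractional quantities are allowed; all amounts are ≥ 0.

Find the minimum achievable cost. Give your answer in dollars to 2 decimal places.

Treat it as an LP. Let x1 = kg of MAP, x2 = kg of potassium sulfate.
min 0.77x1 + 0.8x2 s.t.:
  0.11x1 ≥ 0.28   (nitrogen)
  0.5x1 ≥ 1.02   (phosphorus (P₂O₅))
  0.01x2 ≤ 0.01   (chloride)
  x1, x2 ≥ 0.
The optimal basis is {MAP}; potassium sulfate drops out. The nitrogen requirement is met with equality.
So MAP = 2.545 kg.
Total cost: 0.77·2.545 = 1.9597.

$1.96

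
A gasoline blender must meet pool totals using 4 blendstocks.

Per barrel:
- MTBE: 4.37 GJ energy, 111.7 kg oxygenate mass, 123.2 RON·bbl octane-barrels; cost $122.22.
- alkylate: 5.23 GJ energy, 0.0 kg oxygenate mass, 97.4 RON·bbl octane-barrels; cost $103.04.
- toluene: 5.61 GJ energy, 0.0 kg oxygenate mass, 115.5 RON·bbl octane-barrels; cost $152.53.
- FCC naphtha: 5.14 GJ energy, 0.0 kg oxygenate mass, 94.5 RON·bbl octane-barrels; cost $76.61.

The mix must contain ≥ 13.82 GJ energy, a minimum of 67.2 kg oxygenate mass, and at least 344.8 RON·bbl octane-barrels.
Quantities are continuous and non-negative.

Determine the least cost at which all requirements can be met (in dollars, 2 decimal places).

$292.97

This is a linear program. Let x1 = barrels of MTBE, x2 = barrels of alkylate, x3 = barrels of toluene, x4 = barrels of FCC naphtha.
Minimize 122.22x1 + 103.04x2 + 152.53x3 + 76.61x4 with:
  4.37x1 + 5.23x2 + 5.61x3 + 5.14x4 ≥ 13.82   (energy)
  111.7x1 ≥ 67.2   (oxygenate mass)
  123.2x1 + 97.4x2 + 115.5x3 + 94.5x4 ≥ 344.8   (octane-barrels)
  x1, x2, x3, x4 ≥ 0.
The optimal basis is {MTBE, FCC naphtha}; alkylate, toluene drop out. The oxygenate mass and octane-barrels requirements are met with equality.
That vertex is x1 = 0.60161, x4 = 2.8644.
Objective = 122.22·0.60161 + 76.61·2.8644 = 292.9705.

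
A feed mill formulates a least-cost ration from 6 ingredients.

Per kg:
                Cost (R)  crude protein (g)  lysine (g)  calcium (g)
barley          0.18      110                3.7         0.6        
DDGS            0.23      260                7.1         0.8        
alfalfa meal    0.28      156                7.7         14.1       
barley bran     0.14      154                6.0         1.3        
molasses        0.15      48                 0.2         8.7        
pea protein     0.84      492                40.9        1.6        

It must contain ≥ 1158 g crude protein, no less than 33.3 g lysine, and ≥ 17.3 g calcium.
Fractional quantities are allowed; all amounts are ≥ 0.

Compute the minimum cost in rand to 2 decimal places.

R1.13

Let x1 = kg of barley, x2 = kg of DDGS, x3 = kg of alfalfa meal, x4 = kg of barley bran, x5 = kg of molasses, x6 = kg of pea protein.
Minimise 0.18x1 + 0.23x2 + 0.28x3 + 0.14x4 + 0.15x5 + 0.84x6 with:
  110x1 + 260x2 + 156x3 + 154x4 + 48x5 + 492x6 ≥ 1158   (crude protein)
  3.7x1 + 7.1x2 + 7.7x3 + 6x4 + 0.2x5 + 40.9x6 ≥ 33.3   (lysine)
  0.6x1 + 0.8x2 + 14.1x3 + 1.3x4 + 8.7x5 + 1.6x6 ≥ 17.3   (calcium)
  x1, x2, x3, x4, x5, x6 ≥ 0.
The optimal basis is {alfalfa meal, barley bran}; barley, DDGS, molasses, pea protein drop out. The crude protein and calcium requirements are met with equality.
That vertex is x3 = 0.5886, x4 = 6.923.
Hence cost = 0.28·0.5886 + 0.14·6.923 = R1.1340.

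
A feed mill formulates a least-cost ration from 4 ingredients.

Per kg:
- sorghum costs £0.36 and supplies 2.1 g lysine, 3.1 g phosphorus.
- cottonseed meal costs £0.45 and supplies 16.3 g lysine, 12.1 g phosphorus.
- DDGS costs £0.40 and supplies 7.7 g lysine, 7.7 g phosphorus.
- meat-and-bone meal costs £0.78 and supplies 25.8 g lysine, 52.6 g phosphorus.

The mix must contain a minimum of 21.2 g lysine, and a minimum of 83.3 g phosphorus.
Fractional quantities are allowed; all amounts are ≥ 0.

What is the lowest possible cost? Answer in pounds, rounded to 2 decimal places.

Let x1 = kg of sorghum, x2 = kg of cottonseed meal, x3 = kg of DDGS, x4 = kg of meat-and-bone meal.
Minimise 0.36x1 + 0.45x2 + 0.4x3 + 0.78x4 subject to:
  2.1x1 + 16.3x2 + 7.7x3 + 25.8x4 ≥ 21.2   (lysine)
  3.1x1 + 12.1x2 + 7.7x3 + 52.6x4 ≥ 83.3   (phosphorus)
  x1, x2, x3, x4 ≥ 0.
At the optimum only meat-and-bone meal is positive (sorghum, cottonseed meal, DDGS = 0). There the phosphorus constraint is tight.
Optimal quantities: meat-and-bone meal = 1.584 kg.
Hence cost = 0.78·1.584 = £1.2355.

£1.24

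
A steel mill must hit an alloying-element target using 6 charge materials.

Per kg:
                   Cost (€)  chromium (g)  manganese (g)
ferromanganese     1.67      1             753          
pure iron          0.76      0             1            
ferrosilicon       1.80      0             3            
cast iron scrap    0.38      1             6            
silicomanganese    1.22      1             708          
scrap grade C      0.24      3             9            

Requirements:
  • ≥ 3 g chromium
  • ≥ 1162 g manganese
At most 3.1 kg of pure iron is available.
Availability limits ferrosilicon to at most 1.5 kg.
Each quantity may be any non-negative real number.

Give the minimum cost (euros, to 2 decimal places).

Set it up as a linear program. Let x1 = kg of ferromanganese, x2 = kg of pure iron, x3 = kg of ferrosilicon, x4 = kg of cast iron scrap, x5 = kg of silicomanganese, x6 = kg of scrap grade C.
Minimise 1.67x1 + 0.76x2 + 1.8x3 + 0.38x4 + 1.22x5 + 0.24x6 with:
  1x1 + 1x4 + 1x5 + 3x6 ≥ 3   (chromium)
  753x1 + 1x2 + 3x3 + 6x4 + 708x5 + 9x6 ≥ 1162   (manganese)
  x2 ≤ 3.1
  x3 ≤ 1.5
  x1, x2, x3, x4, x5, x6 ≥ 0.
The cheapest feasible vertex uses only silicomanganese, scrap grade C; ferromanganese, pure iron, ferrosilicon, cast iron scrap are not used. The chromium and manganese requirements are met with equality.
Optimal quantities: silicomanganese = 1.635 kg, scrap grade C = 0.4548 kg.
Cost = 1.22·1.635 + 0.24·0.4548 = 2.1039.

€2.10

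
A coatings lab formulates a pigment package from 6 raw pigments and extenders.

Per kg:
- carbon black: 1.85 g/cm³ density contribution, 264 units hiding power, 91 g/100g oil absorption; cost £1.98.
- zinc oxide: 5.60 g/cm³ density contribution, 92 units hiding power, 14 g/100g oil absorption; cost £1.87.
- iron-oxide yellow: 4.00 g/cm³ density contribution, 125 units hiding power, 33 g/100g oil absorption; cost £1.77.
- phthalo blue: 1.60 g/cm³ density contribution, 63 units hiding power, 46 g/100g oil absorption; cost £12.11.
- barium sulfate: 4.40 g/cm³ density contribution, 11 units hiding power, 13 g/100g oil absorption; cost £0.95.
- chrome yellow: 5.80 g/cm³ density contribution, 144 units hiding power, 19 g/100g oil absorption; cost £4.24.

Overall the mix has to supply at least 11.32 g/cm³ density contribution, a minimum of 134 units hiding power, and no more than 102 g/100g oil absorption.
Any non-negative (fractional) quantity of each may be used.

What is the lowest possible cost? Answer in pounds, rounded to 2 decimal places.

£3.09

Let x1 = kg of carbon black, x2 = kg of zinc oxide, x3 = kg of iron-oxide yellow, x4 = kg of phthalo blue, x5 = kg of barium sulfate, x6 = kg of chrome yellow.
min 1.98x1 + 1.87x2 + 1.77x3 + 12.11x4 + 0.95x5 + 4.24x6 with:
  1.85x1 + 5.6x2 + 4x3 + 1.6x4 + 4.4x5 + 5.8x6 ≥ 11.32   (density contribution)
  264x1 + 92x2 + 125x3 + 63x4 + 11x5 + 144x6 ≥ 134   (hiding power)
  91x1 + 14x2 + 33x3 + 46x4 + 13x5 + 19x6 ≤ 102   (oil absorption)
  x1, x2, x3, x4, x5, x6 ≥ 0.
The cheapest feasible vertex uses only carbon black, barium sulfate; zinc oxide, iron-oxide yellow, phthalo blue, chrome yellow are not used. The density contribution and hiding power requirements are met with equality.
So carbon black = 0.4075 kg, barium sulfate = 2.401 kg.
Cost = 1.98·0.4075 + 0.95·2.401 = 3.0878.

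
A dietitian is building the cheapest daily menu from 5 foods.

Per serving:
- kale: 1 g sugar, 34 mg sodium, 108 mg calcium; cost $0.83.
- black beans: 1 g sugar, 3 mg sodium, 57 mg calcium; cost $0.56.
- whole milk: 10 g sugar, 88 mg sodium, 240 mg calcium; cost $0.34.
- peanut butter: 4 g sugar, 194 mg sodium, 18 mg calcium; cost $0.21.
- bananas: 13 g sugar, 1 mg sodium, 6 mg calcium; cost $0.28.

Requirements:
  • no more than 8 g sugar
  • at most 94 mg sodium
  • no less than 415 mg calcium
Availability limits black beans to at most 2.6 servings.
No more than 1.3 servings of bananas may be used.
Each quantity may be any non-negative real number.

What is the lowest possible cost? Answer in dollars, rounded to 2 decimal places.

Set it up as a linear program. Let x1 = servings of kale, x2 = servings of black beans, x3 = servings of whole milk, x4 = servings of peanut butter, x5 = servings of bananas.
Minimise 0.83x1 + 0.56x2 + 0.34x3 + 0.21x4 + 0.28x5 subject to:
  1x1 + 1x2 + 10x3 + 4x4 + 13x5 ≤ 8   (sugar)
  34x1 + 3x2 + 88x3 + 194x4 + 1x5 ≤ 94   (sodium)
  108x1 + 57x2 + 240x3 + 18x4 + 6x5 ≥ 415   (calcium)
  x2 ≤ 2.6
  x5 ≤ 1.3
  x1, x2, x3, x4, x5 ≥ 0.
At the optimum only kale, black beans, whole milk are positive (peanut butter, bananas = 0). There the sodium, calcium, the black beans cap constraints are tight.
That vertex is x1 = 2.076, x2 = 2.6, x3 = 0.1774.
Objective = 0.83·2.076 + 0.56·2.6 + 0.34·0.1774 = 3.2394.

$3.24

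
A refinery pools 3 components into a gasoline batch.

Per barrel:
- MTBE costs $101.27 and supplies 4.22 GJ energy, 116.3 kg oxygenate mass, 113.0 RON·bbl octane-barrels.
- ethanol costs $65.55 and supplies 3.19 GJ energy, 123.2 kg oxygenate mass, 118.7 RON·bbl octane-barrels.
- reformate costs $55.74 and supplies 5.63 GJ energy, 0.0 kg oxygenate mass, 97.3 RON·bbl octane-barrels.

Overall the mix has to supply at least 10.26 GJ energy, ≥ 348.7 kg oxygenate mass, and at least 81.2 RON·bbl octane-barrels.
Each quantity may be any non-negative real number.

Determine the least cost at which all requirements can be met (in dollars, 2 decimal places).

Let x1 = barrels of MTBE, x2 = barrels of ethanol, x3 = barrels of reformate.
Minimise 101.27x1 + 65.55x2 + 55.74x3 s.t.:
  4.22x1 + 3.19x2 + 5.63x3 ≥ 10.26   (energy)
  116.3x1 + 123.2x2 ≥ 348.7   (oxygenate mass)
  113x1 + 118.7x2 + 97.3x3 ≥ 81.2   (octane-barrels)
  x1, x2, x3 ≥ 0.
The cheapest feasible vertex uses only ethanol, reformate; MTBE is not used. Binding constraints: energy and oxygenate mass.
So ethanol = 2.8304 barrels, reformate = 0.21868 barrels.
Hence cost = 65.55·2.8304 + 55.74·0.21868 = $197.7219.

$197.72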